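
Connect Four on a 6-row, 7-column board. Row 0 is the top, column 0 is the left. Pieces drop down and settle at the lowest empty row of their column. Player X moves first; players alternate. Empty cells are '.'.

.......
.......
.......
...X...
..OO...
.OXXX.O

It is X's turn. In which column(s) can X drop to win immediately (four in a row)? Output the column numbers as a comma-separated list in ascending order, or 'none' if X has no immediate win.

Answer: 5

Derivation:
col 0: drop X → no win
col 1: drop X → no win
col 2: drop X → no win
col 3: drop X → no win
col 4: drop X → no win
col 5: drop X → WIN!
col 6: drop X → no win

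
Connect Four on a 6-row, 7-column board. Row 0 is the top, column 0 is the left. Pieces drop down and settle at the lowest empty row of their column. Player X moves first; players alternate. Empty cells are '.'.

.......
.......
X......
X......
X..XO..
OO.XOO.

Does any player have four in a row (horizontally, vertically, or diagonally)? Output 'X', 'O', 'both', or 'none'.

none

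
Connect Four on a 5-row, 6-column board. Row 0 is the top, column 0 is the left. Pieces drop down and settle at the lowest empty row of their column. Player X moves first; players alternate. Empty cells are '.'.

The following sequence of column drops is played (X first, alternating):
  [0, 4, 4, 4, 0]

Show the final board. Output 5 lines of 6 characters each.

Move 1: X drops in col 0, lands at row 4
Move 2: O drops in col 4, lands at row 4
Move 3: X drops in col 4, lands at row 3
Move 4: O drops in col 4, lands at row 2
Move 5: X drops in col 0, lands at row 3

Answer: ......
......
....O.
X...X.
X...O.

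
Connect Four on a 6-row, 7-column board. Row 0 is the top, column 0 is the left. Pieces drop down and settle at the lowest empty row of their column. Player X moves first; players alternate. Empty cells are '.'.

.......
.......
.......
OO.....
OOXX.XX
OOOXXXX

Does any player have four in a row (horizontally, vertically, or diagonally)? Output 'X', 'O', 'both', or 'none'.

X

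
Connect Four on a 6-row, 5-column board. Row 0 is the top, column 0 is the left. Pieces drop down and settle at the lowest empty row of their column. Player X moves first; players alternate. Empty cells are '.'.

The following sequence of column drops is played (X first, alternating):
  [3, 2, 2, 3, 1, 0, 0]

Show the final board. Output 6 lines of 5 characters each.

Move 1: X drops in col 3, lands at row 5
Move 2: O drops in col 2, lands at row 5
Move 3: X drops in col 2, lands at row 4
Move 4: O drops in col 3, lands at row 4
Move 5: X drops in col 1, lands at row 5
Move 6: O drops in col 0, lands at row 5
Move 7: X drops in col 0, lands at row 4

Answer: .....
.....
.....
.....
X.XO.
OXOX.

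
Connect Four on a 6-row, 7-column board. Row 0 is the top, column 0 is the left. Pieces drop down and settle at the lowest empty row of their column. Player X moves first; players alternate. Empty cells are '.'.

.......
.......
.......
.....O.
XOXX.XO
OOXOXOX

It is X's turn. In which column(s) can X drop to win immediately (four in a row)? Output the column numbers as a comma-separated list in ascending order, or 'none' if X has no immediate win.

col 0: drop X → no win
col 1: drop X → no win
col 2: drop X → no win
col 3: drop X → no win
col 4: drop X → WIN!
col 5: drop X → no win
col 6: drop X → no win

Answer: 4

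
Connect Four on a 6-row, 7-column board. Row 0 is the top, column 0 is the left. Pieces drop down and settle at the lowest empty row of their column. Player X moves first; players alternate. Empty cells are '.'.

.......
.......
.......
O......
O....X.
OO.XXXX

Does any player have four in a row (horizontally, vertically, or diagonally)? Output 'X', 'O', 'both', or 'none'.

X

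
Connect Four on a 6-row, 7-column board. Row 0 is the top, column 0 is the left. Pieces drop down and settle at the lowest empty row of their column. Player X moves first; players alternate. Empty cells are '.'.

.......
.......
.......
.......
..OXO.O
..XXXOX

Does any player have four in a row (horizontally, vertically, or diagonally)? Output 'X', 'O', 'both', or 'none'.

none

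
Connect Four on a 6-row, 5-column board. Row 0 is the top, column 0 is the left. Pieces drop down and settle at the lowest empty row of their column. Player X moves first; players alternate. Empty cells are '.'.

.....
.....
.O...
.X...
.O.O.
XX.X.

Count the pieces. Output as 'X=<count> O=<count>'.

X=4 O=3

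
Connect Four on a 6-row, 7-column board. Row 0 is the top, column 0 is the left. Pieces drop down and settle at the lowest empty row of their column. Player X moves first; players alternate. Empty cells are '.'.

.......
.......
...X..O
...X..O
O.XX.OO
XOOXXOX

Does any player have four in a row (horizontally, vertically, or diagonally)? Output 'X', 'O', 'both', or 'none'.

X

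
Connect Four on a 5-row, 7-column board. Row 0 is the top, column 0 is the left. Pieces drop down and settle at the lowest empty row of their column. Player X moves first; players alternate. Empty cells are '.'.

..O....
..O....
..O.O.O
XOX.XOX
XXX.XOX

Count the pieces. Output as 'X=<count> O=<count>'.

X=9 O=8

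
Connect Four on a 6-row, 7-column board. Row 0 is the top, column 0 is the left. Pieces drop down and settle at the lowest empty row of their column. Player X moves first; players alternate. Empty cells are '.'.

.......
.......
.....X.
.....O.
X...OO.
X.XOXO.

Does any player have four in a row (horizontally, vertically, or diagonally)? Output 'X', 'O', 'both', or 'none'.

none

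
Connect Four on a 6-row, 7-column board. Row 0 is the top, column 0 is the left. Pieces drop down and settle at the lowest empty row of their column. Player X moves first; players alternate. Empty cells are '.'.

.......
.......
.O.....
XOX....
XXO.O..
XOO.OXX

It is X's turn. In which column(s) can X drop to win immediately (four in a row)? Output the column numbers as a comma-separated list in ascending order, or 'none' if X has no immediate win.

col 0: drop X → WIN!
col 1: drop X → no win
col 2: drop X → no win
col 3: drop X → no win
col 4: drop X → no win
col 5: drop X → no win
col 6: drop X → no win

Answer: 0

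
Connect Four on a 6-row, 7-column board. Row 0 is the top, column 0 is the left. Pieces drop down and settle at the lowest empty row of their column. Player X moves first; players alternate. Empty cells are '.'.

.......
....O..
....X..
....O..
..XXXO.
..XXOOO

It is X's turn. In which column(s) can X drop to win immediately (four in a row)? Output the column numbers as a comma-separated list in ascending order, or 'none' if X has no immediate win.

col 0: drop X → no win
col 1: drop X → no win
col 2: drop X → no win
col 3: drop X → no win
col 4: drop X → no win
col 5: drop X → no win
col 6: drop X → no win

Answer: none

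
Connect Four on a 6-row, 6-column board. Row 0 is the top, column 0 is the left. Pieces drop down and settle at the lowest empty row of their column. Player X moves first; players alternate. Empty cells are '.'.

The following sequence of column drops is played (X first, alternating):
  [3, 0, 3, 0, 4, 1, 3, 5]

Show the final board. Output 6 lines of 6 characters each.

Move 1: X drops in col 3, lands at row 5
Move 2: O drops in col 0, lands at row 5
Move 3: X drops in col 3, lands at row 4
Move 4: O drops in col 0, lands at row 4
Move 5: X drops in col 4, lands at row 5
Move 6: O drops in col 1, lands at row 5
Move 7: X drops in col 3, lands at row 3
Move 8: O drops in col 5, lands at row 5

Answer: ......
......
......
...X..
O..X..
OO.XXO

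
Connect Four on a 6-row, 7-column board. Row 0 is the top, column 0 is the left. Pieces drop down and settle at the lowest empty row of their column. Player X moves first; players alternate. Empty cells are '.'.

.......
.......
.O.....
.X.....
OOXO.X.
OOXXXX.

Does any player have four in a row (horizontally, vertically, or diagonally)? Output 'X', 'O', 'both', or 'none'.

X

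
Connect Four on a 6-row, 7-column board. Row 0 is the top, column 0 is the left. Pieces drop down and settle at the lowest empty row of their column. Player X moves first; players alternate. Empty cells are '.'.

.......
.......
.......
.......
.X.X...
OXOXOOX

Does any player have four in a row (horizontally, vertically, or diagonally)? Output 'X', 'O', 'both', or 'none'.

none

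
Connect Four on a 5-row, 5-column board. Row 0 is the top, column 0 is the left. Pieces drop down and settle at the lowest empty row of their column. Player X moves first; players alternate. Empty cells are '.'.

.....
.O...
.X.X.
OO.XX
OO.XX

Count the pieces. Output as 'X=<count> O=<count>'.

X=6 O=5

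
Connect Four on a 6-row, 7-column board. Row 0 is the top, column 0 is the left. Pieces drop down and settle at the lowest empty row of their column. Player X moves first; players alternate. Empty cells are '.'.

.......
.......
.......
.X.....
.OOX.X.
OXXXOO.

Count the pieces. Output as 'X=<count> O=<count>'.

X=6 O=5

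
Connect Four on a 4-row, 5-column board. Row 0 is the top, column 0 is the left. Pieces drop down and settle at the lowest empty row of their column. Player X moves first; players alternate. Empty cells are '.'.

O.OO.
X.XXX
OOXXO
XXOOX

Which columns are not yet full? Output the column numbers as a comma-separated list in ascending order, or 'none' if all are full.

Answer: 1,4

Derivation:
col 0: top cell = 'O' → FULL
col 1: top cell = '.' → open
col 2: top cell = 'O' → FULL
col 3: top cell = 'O' → FULL
col 4: top cell = '.' → open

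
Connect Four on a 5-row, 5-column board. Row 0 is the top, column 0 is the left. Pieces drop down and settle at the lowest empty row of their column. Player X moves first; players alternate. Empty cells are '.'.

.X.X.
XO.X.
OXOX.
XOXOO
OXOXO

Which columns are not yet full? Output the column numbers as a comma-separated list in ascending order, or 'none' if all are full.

col 0: top cell = '.' → open
col 1: top cell = 'X' → FULL
col 2: top cell = '.' → open
col 3: top cell = 'X' → FULL
col 4: top cell = '.' → open

Answer: 0,2,4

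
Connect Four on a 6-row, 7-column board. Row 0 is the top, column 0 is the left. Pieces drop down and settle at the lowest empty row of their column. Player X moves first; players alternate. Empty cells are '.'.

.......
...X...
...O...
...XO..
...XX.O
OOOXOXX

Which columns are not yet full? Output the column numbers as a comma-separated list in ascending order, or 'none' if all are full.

Answer: 0,1,2,3,4,5,6

Derivation:
col 0: top cell = '.' → open
col 1: top cell = '.' → open
col 2: top cell = '.' → open
col 3: top cell = '.' → open
col 4: top cell = '.' → open
col 5: top cell = '.' → open
col 6: top cell = '.' → open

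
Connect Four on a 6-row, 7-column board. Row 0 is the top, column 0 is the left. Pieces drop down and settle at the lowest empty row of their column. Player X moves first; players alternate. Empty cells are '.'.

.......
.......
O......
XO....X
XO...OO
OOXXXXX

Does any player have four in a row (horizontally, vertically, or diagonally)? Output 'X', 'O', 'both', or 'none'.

X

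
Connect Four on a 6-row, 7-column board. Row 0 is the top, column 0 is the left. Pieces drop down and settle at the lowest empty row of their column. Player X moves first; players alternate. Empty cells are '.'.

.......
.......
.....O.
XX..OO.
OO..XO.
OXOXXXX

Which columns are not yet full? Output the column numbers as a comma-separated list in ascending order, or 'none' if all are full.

Answer: 0,1,2,3,4,5,6

Derivation:
col 0: top cell = '.' → open
col 1: top cell = '.' → open
col 2: top cell = '.' → open
col 3: top cell = '.' → open
col 4: top cell = '.' → open
col 5: top cell = '.' → open
col 6: top cell = '.' → open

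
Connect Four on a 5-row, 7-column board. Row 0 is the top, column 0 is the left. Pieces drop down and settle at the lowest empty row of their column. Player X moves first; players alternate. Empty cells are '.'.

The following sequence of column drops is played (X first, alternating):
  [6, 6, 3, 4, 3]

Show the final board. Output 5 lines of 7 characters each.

Move 1: X drops in col 6, lands at row 4
Move 2: O drops in col 6, lands at row 3
Move 3: X drops in col 3, lands at row 4
Move 4: O drops in col 4, lands at row 4
Move 5: X drops in col 3, lands at row 3

Answer: .......
.......
.......
...X..O
...XO.X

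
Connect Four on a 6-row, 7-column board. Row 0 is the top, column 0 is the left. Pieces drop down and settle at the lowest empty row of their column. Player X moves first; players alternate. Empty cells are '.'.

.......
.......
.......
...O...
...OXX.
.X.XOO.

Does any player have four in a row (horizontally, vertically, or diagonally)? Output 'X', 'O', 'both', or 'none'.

none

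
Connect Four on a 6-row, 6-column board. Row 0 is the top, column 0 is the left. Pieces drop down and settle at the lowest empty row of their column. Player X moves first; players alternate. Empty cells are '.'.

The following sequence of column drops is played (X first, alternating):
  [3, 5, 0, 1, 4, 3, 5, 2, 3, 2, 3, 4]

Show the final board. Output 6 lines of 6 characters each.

Answer: ......
......
...X..
...X..
..OOOX
XOOXXO

Derivation:
Move 1: X drops in col 3, lands at row 5
Move 2: O drops in col 5, lands at row 5
Move 3: X drops in col 0, lands at row 5
Move 4: O drops in col 1, lands at row 5
Move 5: X drops in col 4, lands at row 5
Move 6: O drops in col 3, lands at row 4
Move 7: X drops in col 5, lands at row 4
Move 8: O drops in col 2, lands at row 5
Move 9: X drops in col 3, lands at row 3
Move 10: O drops in col 2, lands at row 4
Move 11: X drops in col 3, lands at row 2
Move 12: O drops in col 4, lands at row 4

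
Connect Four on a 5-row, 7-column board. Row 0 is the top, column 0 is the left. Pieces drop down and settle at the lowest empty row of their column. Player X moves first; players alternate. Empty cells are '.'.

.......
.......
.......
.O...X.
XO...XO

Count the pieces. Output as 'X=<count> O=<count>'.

X=3 O=3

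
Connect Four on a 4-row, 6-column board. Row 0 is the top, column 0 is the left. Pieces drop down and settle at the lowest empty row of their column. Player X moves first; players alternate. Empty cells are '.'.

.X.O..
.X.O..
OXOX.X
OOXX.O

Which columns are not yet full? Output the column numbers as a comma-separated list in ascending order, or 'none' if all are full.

col 0: top cell = '.' → open
col 1: top cell = 'X' → FULL
col 2: top cell = '.' → open
col 3: top cell = 'O' → FULL
col 4: top cell = '.' → open
col 5: top cell = '.' → open

Answer: 0,2,4,5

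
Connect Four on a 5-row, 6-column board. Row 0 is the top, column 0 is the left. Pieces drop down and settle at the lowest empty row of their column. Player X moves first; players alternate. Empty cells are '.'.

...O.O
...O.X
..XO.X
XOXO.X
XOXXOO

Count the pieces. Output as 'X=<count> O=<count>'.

X=9 O=9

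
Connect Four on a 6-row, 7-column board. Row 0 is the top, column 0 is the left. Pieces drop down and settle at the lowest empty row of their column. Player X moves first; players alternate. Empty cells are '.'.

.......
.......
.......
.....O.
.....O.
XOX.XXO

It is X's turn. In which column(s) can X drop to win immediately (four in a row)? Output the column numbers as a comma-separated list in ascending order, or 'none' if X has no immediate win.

col 0: drop X → no win
col 1: drop X → no win
col 2: drop X → no win
col 3: drop X → WIN!
col 4: drop X → no win
col 5: drop X → no win
col 6: drop X → no win

Answer: 3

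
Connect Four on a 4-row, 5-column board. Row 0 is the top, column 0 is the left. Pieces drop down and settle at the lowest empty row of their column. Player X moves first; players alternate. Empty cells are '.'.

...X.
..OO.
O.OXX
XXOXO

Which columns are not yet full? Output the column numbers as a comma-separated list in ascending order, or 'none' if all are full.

Answer: 0,1,2,4

Derivation:
col 0: top cell = '.' → open
col 1: top cell = '.' → open
col 2: top cell = '.' → open
col 3: top cell = 'X' → FULL
col 4: top cell = '.' → open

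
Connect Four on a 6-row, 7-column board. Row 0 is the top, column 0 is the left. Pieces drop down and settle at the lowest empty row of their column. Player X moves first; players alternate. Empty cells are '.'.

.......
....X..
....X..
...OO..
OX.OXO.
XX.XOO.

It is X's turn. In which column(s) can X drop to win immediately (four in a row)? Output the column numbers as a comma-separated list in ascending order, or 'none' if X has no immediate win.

col 0: drop X → no win
col 1: drop X → no win
col 2: drop X → WIN!
col 3: drop X → no win
col 4: drop X → no win
col 5: drop X → no win
col 6: drop X → no win

Answer: 2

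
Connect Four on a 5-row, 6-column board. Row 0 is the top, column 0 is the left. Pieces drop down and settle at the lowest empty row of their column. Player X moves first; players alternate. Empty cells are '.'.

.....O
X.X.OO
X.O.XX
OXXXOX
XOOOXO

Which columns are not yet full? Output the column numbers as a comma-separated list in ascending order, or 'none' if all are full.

Answer: 0,1,2,3,4

Derivation:
col 0: top cell = '.' → open
col 1: top cell = '.' → open
col 2: top cell = '.' → open
col 3: top cell = '.' → open
col 4: top cell = '.' → open
col 5: top cell = 'O' → FULL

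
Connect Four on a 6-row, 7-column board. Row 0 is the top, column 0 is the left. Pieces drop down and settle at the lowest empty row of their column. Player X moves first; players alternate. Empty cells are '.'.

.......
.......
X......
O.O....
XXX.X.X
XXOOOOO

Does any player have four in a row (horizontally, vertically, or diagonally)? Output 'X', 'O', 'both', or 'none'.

O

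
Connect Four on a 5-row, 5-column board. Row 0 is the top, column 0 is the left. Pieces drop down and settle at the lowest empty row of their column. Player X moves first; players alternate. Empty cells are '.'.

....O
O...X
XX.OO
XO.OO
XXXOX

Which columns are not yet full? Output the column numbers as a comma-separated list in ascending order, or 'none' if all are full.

Answer: 0,1,2,3

Derivation:
col 0: top cell = '.' → open
col 1: top cell = '.' → open
col 2: top cell = '.' → open
col 3: top cell = '.' → open
col 4: top cell = 'O' → FULL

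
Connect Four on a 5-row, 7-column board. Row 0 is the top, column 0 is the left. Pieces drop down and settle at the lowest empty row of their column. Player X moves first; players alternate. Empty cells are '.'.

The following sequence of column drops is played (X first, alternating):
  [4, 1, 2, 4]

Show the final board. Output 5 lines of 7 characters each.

Move 1: X drops in col 4, lands at row 4
Move 2: O drops in col 1, lands at row 4
Move 3: X drops in col 2, lands at row 4
Move 4: O drops in col 4, lands at row 3

Answer: .......
.......
.......
....O..
.OX.X..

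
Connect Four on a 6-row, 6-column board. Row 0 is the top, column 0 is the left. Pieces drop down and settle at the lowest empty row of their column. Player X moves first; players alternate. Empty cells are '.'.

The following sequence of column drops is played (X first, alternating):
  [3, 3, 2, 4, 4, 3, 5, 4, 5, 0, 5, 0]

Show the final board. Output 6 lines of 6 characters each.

Move 1: X drops in col 3, lands at row 5
Move 2: O drops in col 3, lands at row 4
Move 3: X drops in col 2, lands at row 5
Move 4: O drops in col 4, lands at row 5
Move 5: X drops in col 4, lands at row 4
Move 6: O drops in col 3, lands at row 3
Move 7: X drops in col 5, lands at row 5
Move 8: O drops in col 4, lands at row 3
Move 9: X drops in col 5, lands at row 4
Move 10: O drops in col 0, lands at row 5
Move 11: X drops in col 5, lands at row 3
Move 12: O drops in col 0, lands at row 4

Answer: ......
......
......
...OOX
O..OXX
O.XXOX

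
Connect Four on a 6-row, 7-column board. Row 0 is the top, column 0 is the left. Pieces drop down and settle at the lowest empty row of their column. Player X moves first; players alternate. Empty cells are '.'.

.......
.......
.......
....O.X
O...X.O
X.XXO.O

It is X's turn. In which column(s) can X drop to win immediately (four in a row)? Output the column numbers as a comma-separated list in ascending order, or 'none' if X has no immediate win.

Answer: 1

Derivation:
col 0: drop X → no win
col 1: drop X → WIN!
col 2: drop X → no win
col 3: drop X → no win
col 4: drop X → no win
col 5: drop X → no win
col 6: drop X → no win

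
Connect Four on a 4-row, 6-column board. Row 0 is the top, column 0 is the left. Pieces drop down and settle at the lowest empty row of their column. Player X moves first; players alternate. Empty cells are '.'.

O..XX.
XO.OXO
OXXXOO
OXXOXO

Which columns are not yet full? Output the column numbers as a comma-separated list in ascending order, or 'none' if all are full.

col 0: top cell = 'O' → FULL
col 1: top cell = '.' → open
col 2: top cell = '.' → open
col 3: top cell = 'X' → FULL
col 4: top cell = 'X' → FULL
col 5: top cell = '.' → open

Answer: 1,2,5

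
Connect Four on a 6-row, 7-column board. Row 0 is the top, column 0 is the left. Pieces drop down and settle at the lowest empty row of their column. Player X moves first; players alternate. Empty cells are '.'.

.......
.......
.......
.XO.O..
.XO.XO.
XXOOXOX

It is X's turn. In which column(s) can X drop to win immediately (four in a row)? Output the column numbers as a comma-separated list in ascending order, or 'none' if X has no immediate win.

col 0: drop X → no win
col 1: drop X → WIN!
col 2: drop X → no win
col 3: drop X → no win
col 4: drop X → no win
col 5: drop X → no win
col 6: drop X → no win

Answer: 1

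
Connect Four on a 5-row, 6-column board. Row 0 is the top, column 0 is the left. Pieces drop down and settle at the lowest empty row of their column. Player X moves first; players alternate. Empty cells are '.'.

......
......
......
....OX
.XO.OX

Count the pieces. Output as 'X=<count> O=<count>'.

X=3 O=3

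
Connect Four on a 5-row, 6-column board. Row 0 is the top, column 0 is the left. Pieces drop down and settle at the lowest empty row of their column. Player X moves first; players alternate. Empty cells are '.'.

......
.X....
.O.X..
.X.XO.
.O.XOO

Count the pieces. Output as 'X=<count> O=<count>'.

X=5 O=5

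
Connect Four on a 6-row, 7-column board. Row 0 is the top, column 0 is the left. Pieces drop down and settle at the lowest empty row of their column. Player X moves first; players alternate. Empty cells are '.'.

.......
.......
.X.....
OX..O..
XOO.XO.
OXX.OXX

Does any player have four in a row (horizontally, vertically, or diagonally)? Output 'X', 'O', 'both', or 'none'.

none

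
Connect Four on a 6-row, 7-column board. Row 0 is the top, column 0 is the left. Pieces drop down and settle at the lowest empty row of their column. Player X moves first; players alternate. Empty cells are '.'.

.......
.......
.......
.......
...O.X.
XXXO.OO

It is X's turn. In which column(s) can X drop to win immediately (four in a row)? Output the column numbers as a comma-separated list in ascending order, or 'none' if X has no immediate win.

col 0: drop X → no win
col 1: drop X → no win
col 2: drop X → no win
col 3: drop X → no win
col 4: drop X → no win
col 5: drop X → no win
col 6: drop X → no win

Answer: none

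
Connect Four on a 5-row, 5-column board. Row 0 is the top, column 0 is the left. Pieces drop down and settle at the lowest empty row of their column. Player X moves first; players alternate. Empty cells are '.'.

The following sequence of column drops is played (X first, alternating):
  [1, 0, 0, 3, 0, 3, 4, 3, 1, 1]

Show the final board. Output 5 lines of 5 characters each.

Move 1: X drops in col 1, lands at row 4
Move 2: O drops in col 0, lands at row 4
Move 3: X drops in col 0, lands at row 3
Move 4: O drops in col 3, lands at row 4
Move 5: X drops in col 0, lands at row 2
Move 6: O drops in col 3, lands at row 3
Move 7: X drops in col 4, lands at row 4
Move 8: O drops in col 3, lands at row 2
Move 9: X drops in col 1, lands at row 3
Move 10: O drops in col 1, lands at row 2

Answer: .....
.....
XO.O.
XX.O.
OX.OX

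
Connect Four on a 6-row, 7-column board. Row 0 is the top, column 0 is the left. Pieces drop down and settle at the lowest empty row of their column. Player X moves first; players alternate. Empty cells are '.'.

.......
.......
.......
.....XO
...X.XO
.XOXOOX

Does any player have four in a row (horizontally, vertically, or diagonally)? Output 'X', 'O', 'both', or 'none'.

none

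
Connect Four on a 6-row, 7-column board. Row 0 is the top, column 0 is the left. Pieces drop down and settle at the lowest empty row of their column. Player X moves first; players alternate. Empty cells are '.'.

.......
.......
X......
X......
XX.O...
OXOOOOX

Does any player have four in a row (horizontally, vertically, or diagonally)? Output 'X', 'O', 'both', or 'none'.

O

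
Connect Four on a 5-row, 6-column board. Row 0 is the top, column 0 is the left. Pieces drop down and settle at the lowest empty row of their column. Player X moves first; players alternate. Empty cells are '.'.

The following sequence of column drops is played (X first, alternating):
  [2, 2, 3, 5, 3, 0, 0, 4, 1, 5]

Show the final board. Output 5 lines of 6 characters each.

Move 1: X drops in col 2, lands at row 4
Move 2: O drops in col 2, lands at row 3
Move 3: X drops in col 3, lands at row 4
Move 4: O drops in col 5, lands at row 4
Move 5: X drops in col 3, lands at row 3
Move 6: O drops in col 0, lands at row 4
Move 7: X drops in col 0, lands at row 3
Move 8: O drops in col 4, lands at row 4
Move 9: X drops in col 1, lands at row 4
Move 10: O drops in col 5, lands at row 3

Answer: ......
......
......
X.OX.O
OXXXOO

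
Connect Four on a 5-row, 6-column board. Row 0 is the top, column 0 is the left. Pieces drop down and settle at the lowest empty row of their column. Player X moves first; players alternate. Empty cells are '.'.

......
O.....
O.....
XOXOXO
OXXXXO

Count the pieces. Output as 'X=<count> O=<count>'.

X=7 O=7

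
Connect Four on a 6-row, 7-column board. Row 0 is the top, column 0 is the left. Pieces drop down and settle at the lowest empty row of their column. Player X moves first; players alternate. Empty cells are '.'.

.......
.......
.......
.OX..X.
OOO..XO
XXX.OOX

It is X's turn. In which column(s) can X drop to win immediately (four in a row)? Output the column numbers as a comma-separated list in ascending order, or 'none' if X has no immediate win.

Answer: 3

Derivation:
col 0: drop X → no win
col 1: drop X → no win
col 2: drop X → no win
col 3: drop X → WIN!
col 4: drop X → no win
col 5: drop X → no win
col 6: drop X → no win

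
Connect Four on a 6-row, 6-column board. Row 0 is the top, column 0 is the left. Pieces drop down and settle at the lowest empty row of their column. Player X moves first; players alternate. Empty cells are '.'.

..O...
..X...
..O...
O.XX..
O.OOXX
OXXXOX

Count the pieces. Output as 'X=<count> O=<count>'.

X=9 O=8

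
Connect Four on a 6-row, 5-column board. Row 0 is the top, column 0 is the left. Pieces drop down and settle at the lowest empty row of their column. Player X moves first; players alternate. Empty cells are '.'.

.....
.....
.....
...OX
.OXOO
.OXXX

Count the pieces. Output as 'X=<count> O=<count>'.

X=5 O=5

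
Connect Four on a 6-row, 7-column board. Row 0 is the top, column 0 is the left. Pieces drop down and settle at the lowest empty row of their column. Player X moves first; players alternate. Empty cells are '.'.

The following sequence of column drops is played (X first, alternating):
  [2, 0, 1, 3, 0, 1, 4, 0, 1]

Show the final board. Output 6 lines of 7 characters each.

Answer: .......
.......
.......
OX.....
XO.....
OXXOX..

Derivation:
Move 1: X drops in col 2, lands at row 5
Move 2: O drops in col 0, lands at row 5
Move 3: X drops in col 1, lands at row 5
Move 4: O drops in col 3, lands at row 5
Move 5: X drops in col 0, lands at row 4
Move 6: O drops in col 1, lands at row 4
Move 7: X drops in col 4, lands at row 5
Move 8: O drops in col 0, lands at row 3
Move 9: X drops in col 1, lands at row 3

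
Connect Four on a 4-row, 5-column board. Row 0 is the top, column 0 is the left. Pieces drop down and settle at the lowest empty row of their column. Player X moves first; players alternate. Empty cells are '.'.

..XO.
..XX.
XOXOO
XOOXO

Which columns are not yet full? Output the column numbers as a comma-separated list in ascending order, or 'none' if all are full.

Answer: 0,1,4

Derivation:
col 0: top cell = '.' → open
col 1: top cell = '.' → open
col 2: top cell = 'X' → FULL
col 3: top cell = 'O' → FULL
col 4: top cell = '.' → open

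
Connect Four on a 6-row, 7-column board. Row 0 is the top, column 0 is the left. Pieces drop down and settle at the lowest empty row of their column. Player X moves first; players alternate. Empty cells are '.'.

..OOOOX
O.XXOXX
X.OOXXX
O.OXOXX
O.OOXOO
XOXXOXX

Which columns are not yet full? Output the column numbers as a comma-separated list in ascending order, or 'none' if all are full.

col 0: top cell = '.' → open
col 1: top cell = '.' → open
col 2: top cell = 'O' → FULL
col 3: top cell = 'O' → FULL
col 4: top cell = 'O' → FULL
col 5: top cell = 'O' → FULL
col 6: top cell = 'X' → FULL

Answer: 0,1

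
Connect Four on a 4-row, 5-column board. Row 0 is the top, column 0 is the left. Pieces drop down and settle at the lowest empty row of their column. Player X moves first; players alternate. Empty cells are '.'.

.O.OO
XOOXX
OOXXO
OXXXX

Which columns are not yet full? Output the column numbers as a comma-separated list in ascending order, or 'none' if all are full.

col 0: top cell = '.' → open
col 1: top cell = 'O' → FULL
col 2: top cell = '.' → open
col 3: top cell = 'O' → FULL
col 4: top cell = 'O' → FULL

Answer: 0,2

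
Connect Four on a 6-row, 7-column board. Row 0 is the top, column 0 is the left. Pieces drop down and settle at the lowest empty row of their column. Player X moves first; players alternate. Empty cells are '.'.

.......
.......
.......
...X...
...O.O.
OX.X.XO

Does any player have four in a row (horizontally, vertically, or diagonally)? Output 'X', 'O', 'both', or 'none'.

none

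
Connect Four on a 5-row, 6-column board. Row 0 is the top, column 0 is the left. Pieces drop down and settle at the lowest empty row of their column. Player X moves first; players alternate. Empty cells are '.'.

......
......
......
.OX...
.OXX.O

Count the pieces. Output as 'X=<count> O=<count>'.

X=3 O=3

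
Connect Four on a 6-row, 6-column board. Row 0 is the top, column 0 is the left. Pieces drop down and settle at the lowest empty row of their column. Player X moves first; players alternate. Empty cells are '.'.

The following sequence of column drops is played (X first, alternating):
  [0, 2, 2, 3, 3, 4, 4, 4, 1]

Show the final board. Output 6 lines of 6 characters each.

Answer: ......
......
......
....O.
..XXX.
XXOOO.

Derivation:
Move 1: X drops in col 0, lands at row 5
Move 2: O drops in col 2, lands at row 5
Move 3: X drops in col 2, lands at row 4
Move 4: O drops in col 3, lands at row 5
Move 5: X drops in col 3, lands at row 4
Move 6: O drops in col 4, lands at row 5
Move 7: X drops in col 4, lands at row 4
Move 8: O drops in col 4, lands at row 3
Move 9: X drops in col 1, lands at row 5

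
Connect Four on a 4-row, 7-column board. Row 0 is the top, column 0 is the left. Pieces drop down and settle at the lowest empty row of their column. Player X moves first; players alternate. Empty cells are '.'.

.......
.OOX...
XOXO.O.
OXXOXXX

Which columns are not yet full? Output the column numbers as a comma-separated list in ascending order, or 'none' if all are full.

col 0: top cell = '.' → open
col 1: top cell = '.' → open
col 2: top cell = '.' → open
col 3: top cell = '.' → open
col 4: top cell = '.' → open
col 5: top cell = '.' → open
col 6: top cell = '.' → open

Answer: 0,1,2,3,4,5,6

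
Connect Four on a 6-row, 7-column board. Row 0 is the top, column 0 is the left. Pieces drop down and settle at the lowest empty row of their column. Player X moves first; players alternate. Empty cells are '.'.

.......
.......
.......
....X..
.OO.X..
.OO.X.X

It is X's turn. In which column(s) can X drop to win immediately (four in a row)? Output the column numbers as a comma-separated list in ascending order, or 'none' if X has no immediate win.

Answer: 4

Derivation:
col 0: drop X → no win
col 1: drop X → no win
col 2: drop X → no win
col 3: drop X → no win
col 4: drop X → WIN!
col 5: drop X → no win
col 6: drop X → no win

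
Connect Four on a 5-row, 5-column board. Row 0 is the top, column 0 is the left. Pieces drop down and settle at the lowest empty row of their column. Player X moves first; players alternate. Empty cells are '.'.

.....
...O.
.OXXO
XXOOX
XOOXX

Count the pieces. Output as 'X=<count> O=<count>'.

X=8 O=7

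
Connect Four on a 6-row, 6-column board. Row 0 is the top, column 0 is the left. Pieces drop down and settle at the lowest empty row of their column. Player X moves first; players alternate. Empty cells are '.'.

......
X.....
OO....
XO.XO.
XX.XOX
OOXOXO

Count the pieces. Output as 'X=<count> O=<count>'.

X=9 O=9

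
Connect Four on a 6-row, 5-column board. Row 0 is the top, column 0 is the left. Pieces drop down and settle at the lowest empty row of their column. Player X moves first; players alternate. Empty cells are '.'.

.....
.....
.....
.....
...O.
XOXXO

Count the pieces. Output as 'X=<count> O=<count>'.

X=3 O=3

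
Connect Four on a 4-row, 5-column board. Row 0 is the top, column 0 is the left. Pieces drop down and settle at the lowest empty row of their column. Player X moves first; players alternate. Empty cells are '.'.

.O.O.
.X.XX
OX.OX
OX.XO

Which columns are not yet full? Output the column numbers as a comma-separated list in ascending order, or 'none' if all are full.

Answer: 0,2,4

Derivation:
col 0: top cell = '.' → open
col 1: top cell = 'O' → FULL
col 2: top cell = '.' → open
col 3: top cell = 'O' → FULL
col 4: top cell = '.' → open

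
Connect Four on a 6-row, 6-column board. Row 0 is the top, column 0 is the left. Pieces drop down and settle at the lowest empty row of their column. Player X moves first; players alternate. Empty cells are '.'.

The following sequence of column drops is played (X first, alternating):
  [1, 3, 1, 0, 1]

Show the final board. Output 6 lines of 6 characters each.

Answer: ......
......
......
.X....
.X....
OX.O..

Derivation:
Move 1: X drops in col 1, lands at row 5
Move 2: O drops in col 3, lands at row 5
Move 3: X drops in col 1, lands at row 4
Move 4: O drops in col 0, lands at row 5
Move 5: X drops in col 1, lands at row 3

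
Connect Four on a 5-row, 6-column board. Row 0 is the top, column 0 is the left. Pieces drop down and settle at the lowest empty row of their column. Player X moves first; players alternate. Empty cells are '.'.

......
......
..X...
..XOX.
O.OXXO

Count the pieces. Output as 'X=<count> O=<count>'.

X=5 O=4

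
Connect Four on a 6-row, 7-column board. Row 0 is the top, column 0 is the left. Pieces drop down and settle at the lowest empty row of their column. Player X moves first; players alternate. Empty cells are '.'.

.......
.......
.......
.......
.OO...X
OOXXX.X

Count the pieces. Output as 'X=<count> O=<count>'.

X=5 O=4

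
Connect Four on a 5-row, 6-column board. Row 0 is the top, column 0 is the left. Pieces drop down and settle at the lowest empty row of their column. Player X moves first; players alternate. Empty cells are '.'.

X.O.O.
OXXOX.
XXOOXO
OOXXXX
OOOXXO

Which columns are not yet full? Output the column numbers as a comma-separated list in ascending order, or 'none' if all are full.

Answer: 1,3,5

Derivation:
col 0: top cell = 'X' → FULL
col 1: top cell = '.' → open
col 2: top cell = 'O' → FULL
col 3: top cell = '.' → open
col 4: top cell = 'O' → FULL
col 5: top cell = '.' → open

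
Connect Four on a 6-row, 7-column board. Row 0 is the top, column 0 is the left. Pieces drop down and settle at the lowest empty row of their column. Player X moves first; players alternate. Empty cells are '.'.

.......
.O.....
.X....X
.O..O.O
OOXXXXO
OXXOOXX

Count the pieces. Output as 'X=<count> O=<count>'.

X=10 O=10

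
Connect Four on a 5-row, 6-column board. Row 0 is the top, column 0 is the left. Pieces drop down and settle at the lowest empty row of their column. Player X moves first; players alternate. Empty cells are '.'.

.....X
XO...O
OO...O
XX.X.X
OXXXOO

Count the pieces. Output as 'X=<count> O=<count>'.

X=9 O=8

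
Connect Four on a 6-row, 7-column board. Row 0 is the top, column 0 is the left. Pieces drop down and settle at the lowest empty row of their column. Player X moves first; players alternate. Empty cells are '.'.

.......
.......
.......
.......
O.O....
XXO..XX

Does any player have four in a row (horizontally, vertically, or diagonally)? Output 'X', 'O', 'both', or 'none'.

none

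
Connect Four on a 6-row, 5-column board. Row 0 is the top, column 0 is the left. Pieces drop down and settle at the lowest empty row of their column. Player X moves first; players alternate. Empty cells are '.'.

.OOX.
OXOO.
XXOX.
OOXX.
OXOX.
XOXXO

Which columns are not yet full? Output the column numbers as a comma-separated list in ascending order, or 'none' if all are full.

Answer: 0,4

Derivation:
col 0: top cell = '.' → open
col 1: top cell = 'O' → FULL
col 2: top cell = 'O' → FULL
col 3: top cell = 'X' → FULL
col 4: top cell = '.' → open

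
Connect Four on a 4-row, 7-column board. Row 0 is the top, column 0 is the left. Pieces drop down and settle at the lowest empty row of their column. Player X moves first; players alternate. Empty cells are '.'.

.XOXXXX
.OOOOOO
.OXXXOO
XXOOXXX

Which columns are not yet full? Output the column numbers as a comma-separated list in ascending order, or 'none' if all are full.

col 0: top cell = '.' → open
col 1: top cell = 'X' → FULL
col 2: top cell = 'O' → FULL
col 3: top cell = 'X' → FULL
col 4: top cell = 'X' → FULL
col 5: top cell = 'X' → FULL
col 6: top cell = 'X' → FULL

Answer: 0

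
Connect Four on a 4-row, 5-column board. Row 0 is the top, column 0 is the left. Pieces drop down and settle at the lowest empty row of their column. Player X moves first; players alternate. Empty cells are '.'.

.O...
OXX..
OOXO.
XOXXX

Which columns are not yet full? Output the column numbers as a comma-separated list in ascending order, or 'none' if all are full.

col 0: top cell = '.' → open
col 1: top cell = 'O' → FULL
col 2: top cell = '.' → open
col 3: top cell = '.' → open
col 4: top cell = '.' → open

Answer: 0,2,3,4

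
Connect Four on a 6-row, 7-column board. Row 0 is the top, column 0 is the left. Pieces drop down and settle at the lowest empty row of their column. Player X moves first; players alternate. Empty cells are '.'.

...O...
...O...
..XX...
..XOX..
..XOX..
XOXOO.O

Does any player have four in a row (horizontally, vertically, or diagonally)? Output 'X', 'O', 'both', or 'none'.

X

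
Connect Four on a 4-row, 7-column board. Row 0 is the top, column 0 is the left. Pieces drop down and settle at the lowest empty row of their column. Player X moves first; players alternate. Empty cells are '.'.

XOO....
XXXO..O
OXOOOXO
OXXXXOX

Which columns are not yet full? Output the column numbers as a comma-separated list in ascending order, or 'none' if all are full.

col 0: top cell = 'X' → FULL
col 1: top cell = 'O' → FULL
col 2: top cell = 'O' → FULL
col 3: top cell = '.' → open
col 4: top cell = '.' → open
col 5: top cell = '.' → open
col 6: top cell = '.' → open

Answer: 3,4,5,6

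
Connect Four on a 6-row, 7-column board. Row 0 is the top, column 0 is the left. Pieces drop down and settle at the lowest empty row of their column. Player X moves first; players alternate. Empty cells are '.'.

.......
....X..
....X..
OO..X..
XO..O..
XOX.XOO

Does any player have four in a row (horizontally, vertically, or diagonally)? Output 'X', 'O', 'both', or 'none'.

none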